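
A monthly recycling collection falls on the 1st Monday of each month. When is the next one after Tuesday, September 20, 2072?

September 2072 starts on a Thursday, so its 1st Monday is September 5, 2072 (4 days in).
That is not after September 20, 2072, so look at October 2072.
October 2072 starts on a Saturday, so its 1st Monday is October 3, 2072 (2 days in).

October 3, 2072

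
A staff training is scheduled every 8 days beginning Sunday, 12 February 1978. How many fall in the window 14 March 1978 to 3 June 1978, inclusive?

Occurrences land 8·i days after 12 February 1978 for i = 0, 1, 2, …
14 March 1978 is 30 days after the start; 30 ÷ 8 = 3 remainder 6; since the remainder is 6, round up to i = 4. First occurrence in the window: #5 on 16 March 1978 (4×8 = 32 days in).
3 June 1978 is 111 days after the start; 111 ÷ 8 = 13 remainder 7. Last occurrence in the window: #14 on 27 May 1978.
Occurrences #5 through #14: 10 in total.

10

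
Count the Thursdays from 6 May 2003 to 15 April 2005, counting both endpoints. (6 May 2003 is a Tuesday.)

102

6 May 2003 is a Tuesday; the first Thursday on or after it is 8 May 2003 (2 days later).
From 8 May 2003 to 15 April 2005: 237 + 366 + 105 = 708 days (rest of 2003, 2004, to 15 April 2005 in 2005).
708 ÷ 7 = 101 full weeks with remainder 1, so 101 more Thursdays after the first → 102.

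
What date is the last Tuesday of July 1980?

July 1980 begins on a Tuesday, so the first Tuesday is July 1.
July 1980 has 31 days. Adding weeks: 1, 8, 15, 22, 29 — the last one ≤ 31 is the 29th.

1980-07-29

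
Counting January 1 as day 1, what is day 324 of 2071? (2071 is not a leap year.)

January has 31 days (324 − 31 = 293 remain).
February has 28 days (293 − 28 = 265 remain).
March has 31 days (265 − 31 = 234 remain).
April has 30 days (234 − 30 = 204 remain).
May has 31 days (204 − 31 = 173 remain).
June has 30 days (173 − 30 = 143 remain).
July has 31 days (143 − 31 = 112 remain).
August has 31 days (112 − 31 = 81 remain).
September has 30 days (81 − 30 = 51 remain).
October has 31 days (51 − 31 = 20 remain).
20 into November → November 20.

November 20, 2071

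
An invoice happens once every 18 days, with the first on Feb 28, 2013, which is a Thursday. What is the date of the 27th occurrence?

The 27th occurrence is 26 intervals after the first: 26 × 18 = 468 days after Feb 28, 2013.
Feb has 28 days — 0 days to the end of Feb leaves 468.
From end of Feb to end of 2013 is 306 days (162 left).
Jan has 31 days (131 left).
Feb has 28 days (103 left).
Mar has 31 days (72 left).
Apr has 30 days (42 left).
May has 31 days (11 left).
11 days into Jun → Jun 11, 2014.

Jun 11, 2014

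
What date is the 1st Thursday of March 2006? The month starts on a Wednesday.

March 2006 begins on a Wednesday, so the first Thursday is March 2 (1 day later).

2006-03-02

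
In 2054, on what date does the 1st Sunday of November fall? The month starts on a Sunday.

November 1, 2054

November 2054 begins on a Sunday, so the first Sunday is November 1.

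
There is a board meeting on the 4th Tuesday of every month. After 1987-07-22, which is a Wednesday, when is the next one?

July 1987 starts on a Wednesday; its first Tuesday is the 7th, so the 4th Tuesday is the 28th — 1987-07-28.
1987-07-28 is after 1987-07-22, so that is the next one.

1987-07-28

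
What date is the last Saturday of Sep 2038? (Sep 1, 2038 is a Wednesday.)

Sep 2038 begins on a Wednesday, so the first Saturday is Sep 4 (3 days later).
Sep 2038 has 30 days. Adding weeks: 4, 11, 18, 25 — the last one ≤ 30 is the 25th.

Sep 25, 2038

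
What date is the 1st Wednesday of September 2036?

September 2036 begins on a Monday, so the first Wednesday is September 3 (2 days later).

September 3, 2036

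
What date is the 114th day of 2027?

24 April 2027

January has 31 days (114 − 31 = 83 remain).
February has 28 days (83 − 28 = 55 remain).
March has 31 days (55 − 31 = 24 remain).
24 into April → April 24.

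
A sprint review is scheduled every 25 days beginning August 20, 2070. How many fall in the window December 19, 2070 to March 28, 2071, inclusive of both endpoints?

4

Occurrences land 25·i days after August 20, 2070 for i = 0, 1, 2, …
December 19, 2070 is 121 days after the start; 121 ÷ 25 = 4 remainder 21; since the remainder is 21, round up to i = 5. First occurrence in the window: #6 on December 23, 2070 (5×25 = 125 days in).
March 28, 2071 is 220 days after the start; 220 ÷ 25 = 8 remainder 20. Last occurrence in the window: #9 on March 8, 2071.
Occurrences #6 through #9: 4 in total.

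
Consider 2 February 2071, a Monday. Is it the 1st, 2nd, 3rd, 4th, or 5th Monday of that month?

Day 2 falls in week ⌈2/7⌉ of the month.
Days 1–7 hold the 1st Monday, 8–14 the 2nd, 15–21 the 3rd, 22–28 the 4th, 29–31 the 5th.
2 is in the range for the 1st.

1st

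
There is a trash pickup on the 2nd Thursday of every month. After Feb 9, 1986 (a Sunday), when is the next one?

Feb 13, 1986

Feb 1986 starts on a Saturday; its first Thursday is the 6th, so the 2nd Thursday is the 13th — Feb 13, 1986.
Feb 13, 1986 is after Feb 9, 1986, so that is the next one.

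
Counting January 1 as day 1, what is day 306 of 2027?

November 2, 2027

January has 31 days (306 − 31 = 275 remain).
February has 28 days (275 − 28 = 247 remain).
March has 31 days (247 − 31 = 216 remain).
April has 30 days (216 − 30 = 186 remain).
May has 31 days (186 − 31 = 155 remain).
June has 30 days (155 − 30 = 125 remain).
July has 31 days (125 − 31 = 94 remain).
August has 31 days (94 − 31 = 63 remain).
September has 30 days (63 − 30 = 33 remain).
October has 31 days (33 − 31 = 2 remain).
2 into November → November 2.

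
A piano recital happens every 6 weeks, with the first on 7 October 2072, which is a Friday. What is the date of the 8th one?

The 8th occurrence is 7 intervals after the first: 7 × 42 = 294 days after 7 October 2072.
October has 31 days — 24 days to the end of October leaves 270.
November has 30 days (240 left).
December has 31 days (209 left).
January has 31 days (178 left).
February has 28 days (150 left).
March has 31 days (119 left).
April has 30 days (89 left).
May has 31 days (58 left).
June has 30 days (28 left).
28 days into July → 28 July 2073.

28 July 2073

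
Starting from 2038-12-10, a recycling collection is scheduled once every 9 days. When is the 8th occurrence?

2039-02-11

The 8th occurrence is 7 intervals after the first: 7 × 9 = 63 days after 2038-12-10.
December has 31 days — 21 days to the end of December leaves 42.
January has 31 days (11 left).
11 days into February → 2039-02-11.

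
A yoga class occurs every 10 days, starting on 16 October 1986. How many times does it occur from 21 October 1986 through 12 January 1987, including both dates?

Occurrences land 10·i days after 16 October 1986 for i = 0, 1, 2, …
21 October 1986 is 5 days after the start; 5 ÷ 10 = 0 remainder 5; since the remainder is 5, round up to i = 1. First occurrence in the window: #2 on 26 October 1986 (1×10 = 10 days in).
12 January 1987 is 88 days after the start; 88 ÷ 10 = 8 remainder 8. Last occurrence in the window: #9 on 4 January 1987.
Occurrences #2 through #9: 8 in total.

8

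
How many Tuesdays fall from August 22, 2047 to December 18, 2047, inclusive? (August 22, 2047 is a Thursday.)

17

August 22, 2047 is a Thursday; the first Tuesday on or after it is August 27, 2047 (5 days later).
From August 27, 2047 to December 18, 2047: 4 + 30 + 31 + 30 + 18 = 113 days (rest of August, September, October, November, December).
113 ÷ 7 = 16 full weeks with remainder 1, so 16 more Tuesdays after the first → 17.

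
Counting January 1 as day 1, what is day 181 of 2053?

Jan has 31 days (181 − 31 = 150 remain).
Feb has 28 days (150 − 28 = 122 remain).
Mar has 31 days (122 − 31 = 91 remain).
Apr has 30 days (91 − 30 = 61 remain).
May has 31 days (61 − 31 = 30 remain).
30 into Jun → Jun 30.

Jun 30, 2053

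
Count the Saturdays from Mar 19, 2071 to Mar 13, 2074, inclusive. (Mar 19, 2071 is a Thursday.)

Mar 19, 2071 is a Thursday; the first Saturday on or after it is Mar 21, 2071 (2 days later).
From Mar 21, 2071 to Mar 13, 2074: 285 + 366 + 365 + 72 = 1088 days (rest of 2071, 2072, 2073, to Mar 13, 2074 in 2074).
1088 ÷ 7 = 155 full weeks with remainder 3, so 155 more Saturdays after the first → 156.

156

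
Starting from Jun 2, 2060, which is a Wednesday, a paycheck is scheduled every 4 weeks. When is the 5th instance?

Sep 22, 2060

The 5th occurrence is 4 intervals after the first: 4 × 28 = 112 days after Jun 2, 2060.
Jun has 30 days — 28 days to the end of Jun leaves 84.
Jul has 31 days (53 left).
Aug has 31 days (22 left).
22 days into Sep → Sep 22, 2060.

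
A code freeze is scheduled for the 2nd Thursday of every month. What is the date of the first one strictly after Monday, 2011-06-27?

June 2011 starts on a Wednesday; its first Thursday is the 2nd, so the 2nd Thursday is the 9th — 2011-06-09.
That is not after 2011-06-27, so look at July 2011.
July 2011 starts on a Friday; its first Thursday is the 7th, so the 2nd Thursday is the 14th — 2011-07-14.

2011-07-14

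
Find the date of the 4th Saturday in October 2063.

2063-10-27

The first Saturday of October 2063 is October 6.
The 4th Saturday is 3 weeks later: 6 + 21 = 27.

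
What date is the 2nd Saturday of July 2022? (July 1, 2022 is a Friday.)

July 9, 2022

July 2022 begins on a Friday, so the first Saturday is July 2 (1 day later).
The 2nd Saturday is 1 weeks later: 2 + 7 = 9.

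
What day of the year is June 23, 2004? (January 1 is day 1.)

175

Days in months before June: 31 + 29 + 31 + 30 + 31 = 152.
Plus 23 days into June → day 175.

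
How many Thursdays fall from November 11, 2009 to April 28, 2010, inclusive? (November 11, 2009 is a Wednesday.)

November 11, 2009 is a Wednesday; the first Thursday on or after it is November 12, 2009 (1 day later).
From November 12, 2009 to April 28, 2010: 18 + 31 + 31 + 28 + 31 + 28 = 167 days (rest of November, December, January, February, March, April).
167 ÷ 7 = 23 full weeks with remainder 6, so 23 more Thursdays after the first → 24.

24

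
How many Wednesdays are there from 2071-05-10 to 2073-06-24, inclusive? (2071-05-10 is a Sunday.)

111

2071-05-10 is a Sunday; the first Wednesday on or after it is 2071-05-13 (3 days later).
From 2071-05-13 to 2073-06-24: 232 + 366 + 175 = 773 days (rest of 2071, 2072, to 2073-06-24 in 2073).
773 ÷ 7 = 110 full weeks with remainder 3, so 110 more Wednesdays after the first → 111.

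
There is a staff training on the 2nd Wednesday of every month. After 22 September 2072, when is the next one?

12 October 2072

September 2072 starts on a Thursday; its first Wednesday is the 7th, so the 2nd Wednesday is the 14th — 14 September 2072.
That is not after 22 September 2072, so look at October 2072.
October 2072 starts on a Saturday; its first Wednesday is the 5th, so the 2nd Wednesday is the 12th — 12 October 2072.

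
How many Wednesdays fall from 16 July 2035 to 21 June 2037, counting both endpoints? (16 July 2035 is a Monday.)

16 July 2035 is a Monday; the first Wednesday on or after it is 18 July 2035 (2 days later).
From 18 July 2035 to 21 June 2037: 166 + 366 + 172 = 704 days (rest of 2035, 2036, to 21 June 2037 in 2037).
704 ÷ 7 = 100 full weeks with remainder 4, so 100 more Wednesdays after the first → 101.

101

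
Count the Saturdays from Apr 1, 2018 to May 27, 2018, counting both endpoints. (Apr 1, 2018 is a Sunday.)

8

Apr 1, 2018 is a Sunday; the first Saturday on or after it is Apr 7, 2018 (6 days later).
From Apr 7, 2018 to May 27, 2018: 23 + 27 = 50 days (rest of Apr, May).
50 ÷ 7 = 7 full weeks with remainder 1, so 7 more Saturdays after the first → 8.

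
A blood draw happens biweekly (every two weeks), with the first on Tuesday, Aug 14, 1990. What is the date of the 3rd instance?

The 3rd occurrence is 2 intervals after the first: 2 × 14 = 28 days after Aug 14, 1990.
Aug has 31 days — 17 days to the end of Aug leaves 11.
11 days into Sep → Sep 11, 1990.

Sep 11, 1990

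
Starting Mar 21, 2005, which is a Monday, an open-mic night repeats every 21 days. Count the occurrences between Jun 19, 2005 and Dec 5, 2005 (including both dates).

Occurrences land 21·i days after Mar 21, 2005 for i = 0, 1, 2, …
Jun 19, 2005 is 90 days after the start; 90 ÷ 21 = 4 remainder 6; since the remainder is 6, round up to i = 5. First occurrence in the window: #6 on Jul 4, 2005 (5×21 = 105 days in).
Dec 5, 2005 is 259 days after the start; 259 ÷ 21 = 12 remainder 7. Last occurrence in the window: #13 on Nov 28, 2005.
Occurrences #6 through #13: 8 in total.

8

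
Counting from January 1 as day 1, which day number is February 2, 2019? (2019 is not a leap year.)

33

Days in months before February: 31 = 31.
Plus 2 days into February → day 33.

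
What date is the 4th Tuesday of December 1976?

28 December 1976

December 1976 begins on a Wednesday, so the first Tuesday is December 7 (6 days later).
The 4th Tuesday is 3 weeks later: 7 + 21 = 28.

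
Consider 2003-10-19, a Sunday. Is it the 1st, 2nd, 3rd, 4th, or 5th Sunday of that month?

3rd

Day 19 falls in week ⌈19/7⌉ of the month.
Days 1–7 hold the 1st Sunday, 8–14 the 2nd, 15–21 the 3rd, 22–28 the 4th, 29–31 the 5th.
19 is in the range for the 3rd.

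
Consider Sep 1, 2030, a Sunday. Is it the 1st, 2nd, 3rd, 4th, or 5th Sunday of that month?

Day 1 falls in week ⌈1/7⌉ of the month.
Days 1–7 hold the 1st Sunday, 8–14 the 2nd, 15–21 the 3rd, 22–28 the 4th, 29–31 the 5th.
1 is in the range for the 1st.

1st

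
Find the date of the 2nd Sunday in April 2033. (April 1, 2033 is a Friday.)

April 2033 begins on a Friday, so the first Sunday is April 3 (2 days later).
The 2nd Sunday is 1 weeks later: 3 + 7 = 10.

2033-04-10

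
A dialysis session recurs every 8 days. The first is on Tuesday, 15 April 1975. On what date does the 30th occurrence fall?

The 30th occurrence is 29 intervals after the first: 29 × 8 = 232 days after 15 April 1975.
April has 30 days — 15 days to the end of April leaves 217.
May has 31 days (186 left).
June has 30 days (156 left).
July has 31 days (125 left).
August has 31 days (94 left).
September has 30 days (64 left).
October has 31 days (33 left).
November has 30 days (3 left).
3 days into December → 3 December 1975.

3 December 1975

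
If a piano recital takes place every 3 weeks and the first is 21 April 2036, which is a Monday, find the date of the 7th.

The 7th occurrence is 6 intervals after the first: 6 × 21 = 126 days after 21 April 2036.
April has 30 days — 9 days to the end of April leaves 117.
May has 31 days (86 left).
June has 30 days (56 left).
July has 31 days (25 left).
25 days into August → 25 August 2036.

25 August 2036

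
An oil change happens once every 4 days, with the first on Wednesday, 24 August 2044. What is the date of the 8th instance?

The 8th occurrence is 7 intervals after the first: 7 × 4 = 28 days after 24 August 2044.
August has 31 days — 7 days to the end of August leaves 21.
21 days into September → 21 September 2044.

21 September 2044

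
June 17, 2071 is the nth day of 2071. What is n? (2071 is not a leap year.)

168

Days in months before June: 31 + 28 + 31 + 30 + 31 = 151.
Plus 17 days into June → day 168.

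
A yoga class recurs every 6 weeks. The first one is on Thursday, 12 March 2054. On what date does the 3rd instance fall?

The 3rd occurrence is 2 intervals after the first: 2 × 42 = 84 days after 12 March 2054.
March has 31 days — 19 days to the end of March leaves 65.
April has 30 days (35 left).
May has 31 days (4 left).
4 days into June → 4 June 2054.

4 June 2054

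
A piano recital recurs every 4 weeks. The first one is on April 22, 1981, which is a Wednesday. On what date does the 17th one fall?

July 14, 1982

The 17th occurrence is 16 intervals after the first: 16 × 28 = 448 days after April 22, 1981.
April has 30 days — 8 days to the end of April leaves 440.
From end of April to end of 1981 is 245 days (195 left).
January has 31 days (164 left).
February has 28 days (136 left).
March has 31 days (105 left).
April has 30 days (75 left).
May has 31 days (44 left).
June has 30 days (14 left).
14 days into July → July 14, 1982.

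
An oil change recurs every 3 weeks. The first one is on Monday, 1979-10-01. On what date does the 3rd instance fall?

The 3rd occurrence is 2 intervals after the first: 2 × 21 = 42 days after 1979-10-01.
October has 31 days — 30 days to the end of October leaves 12.
12 days into November → 1979-11-12.

1979-11-12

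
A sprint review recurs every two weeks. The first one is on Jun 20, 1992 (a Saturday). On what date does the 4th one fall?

Aug 1, 1992

The 4th occurrence is 3 intervals after the first: 3 × 14 = 42 days after Jun 20, 1992.
Jun has 30 days — 10 days to the end of Jun leaves 32.
Jul has 31 days (1 left).
1 day into Aug → Aug 1, 1992.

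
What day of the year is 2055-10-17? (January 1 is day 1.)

Days in months before October: 31 + 28 + 31 + 30 + 31 + 30 + 31 + 31 + 30 = 273.
Plus 17 days into October → day 290.

290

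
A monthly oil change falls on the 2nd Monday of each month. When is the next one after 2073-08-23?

August 2073 starts on a Tuesday; its first Monday is the 7th, so the 2nd Monday is the 14th — 2073-08-14.
That is not after 2073-08-23, so look at September 2073.
September 2073 starts on a Friday; its first Monday is the 4th, so the 2nd Monday is the 11th — 2073-09-11.

2073-09-11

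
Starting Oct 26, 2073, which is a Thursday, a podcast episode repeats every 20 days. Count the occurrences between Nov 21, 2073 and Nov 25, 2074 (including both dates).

Occurrences land 20·i days after Oct 26, 2073 for i = 0, 1, 2, …
Nov 21, 2073 is 26 days after the start; 26 ÷ 20 = 1 remainder 6; since the remainder is 6, round up to i = 2. First occurrence in the window: #3 on Dec 5, 2073 (2×20 = 40 days in).
Nov 25, 2074 is 395 days after the start; 395 ÷ 20 = 19 remainder 15. Last occurrence in the window: #20 on Nov 10, 2074.
Occurrences #3 through #20: 18 in total.

18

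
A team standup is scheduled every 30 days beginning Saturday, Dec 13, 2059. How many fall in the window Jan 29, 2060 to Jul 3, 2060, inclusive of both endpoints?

5

Occurrences land 30·i days after Dec 13, 2059 for i = 0, 1, 2, …
Jan 29, 2060 is 47 days after the start; 47 ÷ 30 = 1 remainder 17; since the remainder is 17, round up to i = 2. First occurrence in the window: #3 on Feb 11, 2060 (2×30 = 60 days in).
Jul 3, 2060 is 203 days after the start; 203 ÷ 30 = 6 remainder 23. Last occurrence in the window: #7 on Jun 10, 2060.
Occurrences #3 through #7: 5 in total.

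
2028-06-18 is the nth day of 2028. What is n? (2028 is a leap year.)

Days in months before June: 31 + 29 + 31 + 30 + 31 = 152.
Plus 18 days into June → day 170.

170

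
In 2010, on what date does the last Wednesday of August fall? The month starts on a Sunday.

25 August 2010

August 2010 begins on a Sunday, so the first Wednesday is August 4 (3 days later).
August 2010 has 31 days. Adding weeks: 4, 11, 18, 25 — the last one ≤ 31 is the 25th.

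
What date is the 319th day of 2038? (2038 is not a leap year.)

November 15, 2038

January has 31 days (319 − 31 = 288 remain).
February has 28 days (288 − 28 = 260 remain).
March has 31 days (260 − 31 = 229 remain).
April has 30 days (229 − 30 = 199 remain).
May has 31 days (199 − 31 = 168 remain).
June has 30 days (168 − 30 = 138 remain).
July has 31 days (138 − 31 = 107 remain).
August has 31 days (107 − 31 = 76 remain).
September has 30 days (76 − 30 = 46 remain).
October has 31 days (46 − 31 = 15 remain).
15 into November → November 15.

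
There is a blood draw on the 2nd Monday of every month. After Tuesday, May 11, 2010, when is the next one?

June 14, 2010

May 2010 starts on a Saturday; its first Monday is the 3rd, so the 2nd Monday is the 10th — May 10, 2010.
That is not after May 11, 2010, so look at June 2010.
June 2010 starts on a Tuesday; its first Monday is the 7th, so the 2nd Monday is the 14th — June 14, 2010.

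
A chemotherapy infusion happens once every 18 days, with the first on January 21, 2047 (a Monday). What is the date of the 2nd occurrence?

The 2nd occurrence is 1 interval after the first: 1 × 18 = 18 days after January 21, 2047.
January has 31 days — 10 days to the end of January leaves 8.
8 days into February → February 8, 2047.

February 8, 2047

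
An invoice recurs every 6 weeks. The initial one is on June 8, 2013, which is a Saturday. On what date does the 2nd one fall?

July 20, 2013

The 2nd occurrence is 1 interval after the first: 1 × 42 = 42 days after June 8, 2013.
June has 30 days — 22 days to the end of June leaves 20.
20 days into July → July 20, 2013.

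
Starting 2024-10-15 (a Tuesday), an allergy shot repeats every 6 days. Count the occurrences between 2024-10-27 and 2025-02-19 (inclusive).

Occurrences land 6·i days after 2024-10-15 for i = 0, 1, 2, …
2024-10-27 is 12 days after the start; 12 ÷ 6 = 2 remainder 0. First occurrence in the window: #3 on 2024-10-27 (2×6 = 12 days in).
2025-02-19 is 127 days after the start; 127 ÷ 6 = 21 remainder 1. Last occurrence in the window: #22 on 2025-02-18.
Occurrences #3 through #22: 20 in total.

20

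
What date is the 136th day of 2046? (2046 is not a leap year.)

16 May 2046

January has 31 days (136 − 31 = 105 remain).
February has 28 days (105 − 28 = 77 remain).
March has 31 days (77 − 31 = 46 remain).
April has 30 days (46 − 30 = 16 remain).
16 into May → May 16.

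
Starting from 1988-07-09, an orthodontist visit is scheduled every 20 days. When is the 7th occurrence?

1988-11-06

The 7th occurrence is 6 intervals after the first: 6 × 20 = 120 days after 1988-07-09.
July has 31 days — 22 days to the end of July leaves 98.
August has 31 days (67 left).
September has 30 days (37 left).
October has 31 days (6 left).
6 days into November → 1988-11-06.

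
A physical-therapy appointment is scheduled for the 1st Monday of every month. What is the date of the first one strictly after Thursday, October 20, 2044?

November 7, 2044

October 2044 starts on a Saturday, so its 1st Monday is October 3, 2044 (2 days in).
That is not after October 20, 2044, so look at November 2044.
November 2044 starts on a Tuesday, so its 1st Monday is November 7, 2044 (6 days in).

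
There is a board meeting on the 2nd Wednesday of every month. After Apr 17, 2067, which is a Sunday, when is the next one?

May 11, 2067

Apr 2067 starts on a Friday; its first Wednesday is the 6th, so the 2nd Wednesday is the 13th — Apr 13, 2067.
That is not after Apr 17, 2067, so look at May 2067.
May 2067 starts on a Sunday; its first Wednesday is the 4th, so the 2nd Wednesday is the 11th — May 11, 2067.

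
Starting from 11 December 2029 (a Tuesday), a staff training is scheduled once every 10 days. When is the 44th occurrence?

The 44th occurrence is 43 intervals after the first: 43 × 10 = 430 days after 11 December 2029.
December has 31 days — 20 days to the end of December leaves 410.
2030 has 365 days (45 left).
January has 31 days (14 left).
14 days into February → 14 February 2031.

14 February 2031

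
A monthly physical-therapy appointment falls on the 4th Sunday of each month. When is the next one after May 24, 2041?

May 2041 starts on a Wednesday; its first Sunday is the 5th, so the 4th Sunday is the 26th — May 26, 2041.
May 26, 2041 is after May 24, 2041, so that is the next one.

May 26, 2041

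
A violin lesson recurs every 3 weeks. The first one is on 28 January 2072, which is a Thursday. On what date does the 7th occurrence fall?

The 7th occurrence is 6 intervals after the first: 6 × 21 = 126 days after 28 January 2072.
January has 31 days — 3 days to the end of January leaves 123.
February has 29 days (94 left).
March has 31 days (63 left).
April has 30 days (33 left).
May has 31 days (2 left).
2 days into June → 2 June 2072.

2 June 2072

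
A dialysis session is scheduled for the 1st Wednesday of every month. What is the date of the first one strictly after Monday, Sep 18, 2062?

Sep 2062 starts on a Friday, so its 1st Wednesday is Sep 6, 2062 (5 days in).
That is not after Sep 18, 2062, so look at Oct 2062.
Oct 2062 starts on a Sunday, so its 1st Wednesday is Oct 4, 2062 (3 days in).

Oct 4, 2062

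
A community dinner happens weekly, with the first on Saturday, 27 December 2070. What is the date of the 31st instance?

25 July 2071

The 31st occurrence is 30 intervals after the first: 30 × 7 = 210 days after 27 December 2070.
December has 31 days — 4 days to the end of December leaves 206.
January has 31 days (175 left).
February has 28 days (147 left).
March has 31 days (116 left).
April has 30 days (86 left).
May has 31 days (55 left).
June has 30 days (25 left).
25 days into July → 25 July 2071.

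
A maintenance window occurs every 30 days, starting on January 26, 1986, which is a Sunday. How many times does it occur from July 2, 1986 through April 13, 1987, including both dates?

Occurrences land 30·i days after January 26, 1986 for i = 0, 1, 2, …
July 2, 1986 is 157 days after the start; 157 ÷ 30 = 5 remainder 7; since the remainder is 7, round up to i = 6. First occurrence in the window: #7 on July 25, 1986 (6×30 = 180 days in).
April 13, 1987 is 442 days after the start; 442 ÷ 30 = 14 remainder 22. Last occurrence in the window: #15 on March 22, 1987.
Occurrences #7 through #15: 9 in total.

9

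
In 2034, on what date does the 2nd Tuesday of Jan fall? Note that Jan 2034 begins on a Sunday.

Jan 2034 begins on a Sunday, so the first Tuesday is Jan 3 (2 days later).
The 2nd Tuesday is 1 weeks later: 3 + 7 = 10.

Jan 10, 2034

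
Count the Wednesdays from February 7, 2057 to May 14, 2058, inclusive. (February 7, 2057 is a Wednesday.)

66

February 7, 2057 is a Wednesday; the first Wednesday on or after it is February 7, 2057.
From February 7, 2057 to May 14, 2058: 327 + 134 = 461 days (rest of 2057, to May 14, 2058 in 2058).
461 ÷ 7 = 65 full weeks with remainder 6, so 65 more Wednesdays after the first → 66.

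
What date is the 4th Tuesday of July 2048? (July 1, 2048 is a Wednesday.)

July 28, 2048

July 2048 begins on a Wednesday, so the first Tuesday is July 7 (6 days later).
The 4th Tuesday is 3 weeks later: 7 + 21 = 28.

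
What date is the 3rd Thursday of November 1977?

November 1977 begins on a Tuesday, so the first Thursday is November 3 (2 days later).
The 3rd Thursday is 2 weeks later: 3 + 14 = 17.

November 17, 1977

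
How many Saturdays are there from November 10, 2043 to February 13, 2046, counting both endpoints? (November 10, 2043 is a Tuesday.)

November 10, 2043 is a Tuesday; the first Saturday on or after it is November 14, 2043 (4 days later).
From November 14, 2043 to February 13, 2046: 47 + 366 + 365 + 44 = 822 days (rest of 2043, 2044, 2045, to February 13, 2046 in 2046).
822 ÷ 7 = 117 full weeks with remainder 3, so 117 more Saturdays after the first → 118.

118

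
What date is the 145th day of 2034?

May 25, 2034

January has 31 days (145 − 31 = 114 remain).
February has 28 days (114 − 28 = 86 remain).
March has 31 days (86 − 31 = 55 remain).
April has 30 days (55 − 30 = 25 remain).
25 into May → May 25.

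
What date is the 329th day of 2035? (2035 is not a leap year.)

January has 31 days (329 − 31 = 298 remain).
February has 28 days (298 − 28 = 270 remain).
March has 31 days (270 − 31 = 239 remain).
April has 30 days (239 − 30 = 209 remain).
May has 31 days (209 − 31 = 178 remain).
June has 30 days (178 − 30 = 148 remain).
July has 31 days (148 − 31 = 117 remain).
August has 31 days (117 − 31 = 86 remain).
September has 30 days (86 − 30 = 56 remain).
October has 31 days (56 − 31 = 25 remain).
25 into November → November 25.

25 November 2035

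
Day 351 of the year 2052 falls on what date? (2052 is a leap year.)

2052-12-16

January has 31 days (351 − 31 = 320 remain).
February has 29 days (320 − 29 = 291 remain).
March has 31 days (291 − 31 = 260 remain).
April has 30 days (260 − 30 = 230 remain).
May has 31 days (230 − 31 = 199 remain).
June has 30 days (199 − 30 = 169 remain).
July has 31 days (169 − 31 = 138 remain).
August has 31 days (138 − 31 = 107 remain).
September has 30 days (107 − 30 = 77 remain).
October has 31 days (77 − 31 = 46 remain).
November has 30 days (46 − 30 = 16 remain).
16 into December → December 16.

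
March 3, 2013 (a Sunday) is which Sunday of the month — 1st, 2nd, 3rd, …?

1st

Day 3 falls in week ⌈3/7⌉ of the month.
Days 1–7 hold the 1st Sunday, 8–14 the 2nd, 15–21 the 3rd, 22–28 the 4th, 29–31 the 5th.
3 is in the range for the 1st.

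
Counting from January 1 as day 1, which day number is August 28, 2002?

240

Days in months before August: 31 + 28 + 31 + 30 + 31 + 30 + 31 = 212.
Plus 28 days into August → day 240.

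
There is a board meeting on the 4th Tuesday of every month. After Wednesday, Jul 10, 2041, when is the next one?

Jul 23, 2041

Jul 2041 starts on a Monday; its first Tuesday is the 2nd, so the 4th Tuesday is the 23rd — Jul 23, 2041.
Jul 23, 2041 is after Jul 10, 2041, so that is the next one.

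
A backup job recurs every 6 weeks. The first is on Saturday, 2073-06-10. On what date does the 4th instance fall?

The 4th occurrence is 3 intervals after the first: 3 × 42 = 126 days after 2073-06-10.
June has 30 days — 20 days to the end of June leaves 106.
July has 31 days (75 left).
August has 31 days (44 left).
September has 30 days (14 left).
14 days into October → 2073-10-14.

2073-10-14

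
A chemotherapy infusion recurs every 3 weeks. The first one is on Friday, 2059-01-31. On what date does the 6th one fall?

2059-05-16

The 6th occurrence is 5 intervals after the first: 5 × 21 = 105 days after 2059-01-31.
January has 31 days — 0 days to the end of January leaves 105.
February has 28 days (77 left).
March has 31 days (46 left).
April has 30 days (16 left).
16 days into May → 2059-05-16.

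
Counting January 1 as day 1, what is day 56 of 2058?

Feb 25, 2058

Jan has 31 days (56 − 31 = 25 remain).
25 into Feb → Feb 25.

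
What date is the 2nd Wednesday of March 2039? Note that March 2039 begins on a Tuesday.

March 2039 begins on a Tuesday, so the first Wednesday is March 2 (1 day later).
The 2nd Wednesday is 1 weeks later: 2 + 7 = 9.

9 March 2039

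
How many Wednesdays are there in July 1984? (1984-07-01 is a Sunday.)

1984-07-01 is a Sunday; the first Wednesday on or after it is 1984-07-04 (3 days later).
From 1984-07-04 to 1984-07-31 is 31 − 4 = 27 days.
27 ÷ 7 = 3 full weeks with remainder 6, so 3 more Wednesdays after the first → 4.

4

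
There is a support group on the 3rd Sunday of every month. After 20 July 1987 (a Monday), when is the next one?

16 August 1987

July 1987 starts on a Wednesday; its first Sunday is the 5th, so the 3rd Sunday is the 19th — 19 July 1987.
That is not after 20 July 1987, so look at August 1987.
August 1987 starts on a Saturday; its first Sunday is the 2nd, so the 3rd Sunday is the 16th — 16 August 1987.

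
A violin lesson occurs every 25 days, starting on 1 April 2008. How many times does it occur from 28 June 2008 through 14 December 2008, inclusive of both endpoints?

7

Occurrences land 25·i days after 1 April 2008 for i = 0, 1, 2, …
28 June 2008 is 88 days after the start; 88 ÷ 25 = 3 remainder 13; since the remainder is 13, round up to i = 4. First occurrence in the window: #5 on 10 July 2008 (4×25 = 100 days in).
14 December 2008 is 257 days after the start; 257 ÷ 25 = 10 remainder 7. Last occurrence in the window: #11 on 7 December 2008.
Occurrences #5 through #11: 7 in total.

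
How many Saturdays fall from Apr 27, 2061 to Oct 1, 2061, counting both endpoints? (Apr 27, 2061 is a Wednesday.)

Apr 27, 2061 is a Wednesday; the first Saturday on or after it is Apr 30, 2061 (3 days later).
From Apr 30, 2061 to Oct 1, 2061: 0 + 31 + 30 + 31 + 31 + 30 + 1 = 154 days (rest of Apr, May, Jun, Jul, Aug, Sep, Oct).
154 ÷ 7 = 22 full weeks with remainder 0, so 22 more Saturdays after the first → 23.

23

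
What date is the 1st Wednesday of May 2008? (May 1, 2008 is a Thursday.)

May 7, 2008

May 2008 begins on a Thursday, so the first Wednesday is May 7 (6 days later).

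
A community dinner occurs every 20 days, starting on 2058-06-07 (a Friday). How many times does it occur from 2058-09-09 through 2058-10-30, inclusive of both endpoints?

Occurrences land 20·i days after 2058-06-07 for i = 0, 1, 2, …
2058-09-09 is 94 days after the start; 94 ÷ 20 = 4 remainder 14; since the remainder is 14, round up to i = 5. First occurrence in the window: #6 on 2058-09-15 (5×20 = 100 days in).
2058-10-30 is 145 days after the start; 145 ÷ 20 = 7 remainder 5. Last occurrence in the window: #8 on 2058-10-25.
Occurrences #6 through #8: 3 in total.

3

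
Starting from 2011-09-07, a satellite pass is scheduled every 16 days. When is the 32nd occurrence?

2013-01-15

The 32nd occurrence is 31 intervals after the first: 31 × 16 = 496 days after 2011-09-07.
September has 30 days — 23 days to the end of September leaves 473.
From end of September to end of 2011 is 92 days (381 left).
2012 has 366 days (15 left).
15 days into January → 2013-01-15.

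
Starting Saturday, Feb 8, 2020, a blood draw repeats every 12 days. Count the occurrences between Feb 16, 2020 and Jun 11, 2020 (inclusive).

10

Occurrences land 12·i days after Feb 8, 2020 for i = 0, 1, 2, …
Feb 16, 2020 is 8 days after the start; 8 ÷ 12 = 0 remainder 8; since the remainder is 8, round up to i = 1. First occurrence in the window: #2 on Feb 20, 2020 (1×12 = 12 days in).
Jun 11, 2020 is 124 days after the start; 124 ÷ 12 = 10 remainder 4. Last occurrence in the window: #11 on Jun 7, 2020.
Occurrences #2 through #11: 10 in total.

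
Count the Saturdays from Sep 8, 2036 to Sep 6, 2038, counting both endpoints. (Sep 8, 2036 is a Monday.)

Sep 8, 2036 is a Monday; the first Saturday on or after it is Sep 13, 2036 (5 days later).
From Sep 13, 2036 to Sep 6, 2038: 109 + 365 + 249 = 723 days (rest of 2036, 2037, to Sep 6, 2038 in 2038).
723 ÷ 7 = 103 full weeks with remainder 2, so 103 more Saturdays after the first → 104.

104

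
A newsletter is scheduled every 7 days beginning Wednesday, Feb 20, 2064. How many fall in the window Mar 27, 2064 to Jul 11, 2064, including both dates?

Occurrences land 7·i days after Feb 20, 2064 for i = 0, 1, 2, …
Mar 27, 2064 is 36 days after the start; 36 ÷ 7 = 5 remainder 1; since the remainder is 1, round up to i = 6. First occurrence in the window: #7 on Apr 2, 2064 (6×7 = 42 days in).
Jul 11, 2064 is 142 days after the start; 142 ÷ 7 = 20 remainder 2. Last occurrence in the window: #21 on Jul 9, 2064.
Occurrences #7 through #21: 15 in total.

15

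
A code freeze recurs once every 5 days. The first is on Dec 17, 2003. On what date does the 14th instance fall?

The 14th occurrence is 13 intervals after the first: 13 × 5 = 65 days after Dec 17, 2003.
Dec has 31 days — 14 days to the end of Dec leaves 51.
Jan has 31 days (20 left).
20 days into Feb → Feb 20, 2004.

Feb 20, 2004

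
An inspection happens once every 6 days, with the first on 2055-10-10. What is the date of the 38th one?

2056-05-19

The 38th occurrence is 37 intervals after the first: 37 × 6 = 222 days after 2055-10-10.
October has 31 days — 21 days to the end of October leaves 201.
November has 30 days (171 left).
December has 31 days (140 left).
January has 31 days (109 left).
February has 29 days (80 left).
March has 31 days (49 left).
April has 30 days (19 left).
19 days into May → 2056-05-19.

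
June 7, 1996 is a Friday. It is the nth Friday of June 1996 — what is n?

Day 7 falls in week ⌈7/7⌉ of the month.
Days 1–7 hold the 1st Friday, 8–14 the 2nd, 15–21 the 3rd, 22–28 the 4th, 29–31 the 5th.
7 is in the range for the 1st.

1st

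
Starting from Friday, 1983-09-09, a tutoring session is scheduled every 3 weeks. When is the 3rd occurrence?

The 3rd occurrence is 2 intervals after the first: 2 × 21 = 42 days after 1983-09-09.
September has 30 days — 21 days to the end of September leaves 21.
21 days into October → 1983-10-21.

1983-10-21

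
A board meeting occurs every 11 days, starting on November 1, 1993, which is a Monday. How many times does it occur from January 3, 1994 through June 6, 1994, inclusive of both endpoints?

14

Occurrences land 11·i days after November 1, 1993 for i = 0, 1, 2, …
January 3, 1994 is 63 days after the start; 63 ÷ 11 = 5 remainder 8; since the remainder is 8, round up to i = 6. First occurrence in the window: #7 on January 6, 1994 (6×11 = 66 days in).
June 6, 1994 is 217 days after the start; 217 ÷ 11 = 19 remainder 8. Last occurrence in the window: #20 on May 29, 1994.
Occurrences #7 through #20: 14 in total.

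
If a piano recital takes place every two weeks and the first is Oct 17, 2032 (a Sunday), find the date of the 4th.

The 4th occurrence is 3 intervals after the first: 3 × 14 = 42 days after Oct 17, 2032.
Oct has 31 days — 14 days to the end of Oct leaves 28.
28 days into Nov → Nov 28, 2032.

Nov 28, 2032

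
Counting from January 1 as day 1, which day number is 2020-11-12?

Days in months before November: 31 + 29 + 31 + 30 + 31 + 30 + 31 + 31 + 30 + 31 = 305.
Plus 12 days into November → day 317.

317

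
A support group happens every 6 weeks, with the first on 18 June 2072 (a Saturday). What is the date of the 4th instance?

The 4th occurrence is 3 intervals after the first: 3 × 42 = 126 days after 18 June 2072.
June has 30 days — 12 days to the end of June leaves 114.
July has 31 days (83 left).
August has 31 days (52 left).
September has 30 days (22 left).
22 days into October → 22 October 2072.

22 October 2072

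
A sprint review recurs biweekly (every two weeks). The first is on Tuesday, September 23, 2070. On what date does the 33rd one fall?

The 33rd occurrence is 32 intervals after the first: 32 × 14 = 448 days after September 23, 2070.
September has 30 days — 7 days to the end of September leaves 441.
From end of September to end of 2070 is 92 days (349 left).
January has 31 days (318 left).
February has 28 days (290 left).
March has 31 days (259 left).
April has 30 days (229 left).
May has 31 days (198 left).
June has 30 days (168 left).
July has 31 days (137 left).
August has 31 days (106 left).
September has 30 days (76 left).
October has 31 days (45 left).
November has 30 days (15 left).
15 days into December → December 15, 2071.

December 15, 2071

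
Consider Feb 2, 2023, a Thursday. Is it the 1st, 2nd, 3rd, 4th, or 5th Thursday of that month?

1st

Day 2 falls in week ⌈2/7⌉ of the month.
Days 1–7 hold the 1st Thursday, 8–14 the 2nd, 15–21 the 3rd, 22–28 the 4th, 29–31 the 5th.
2 is in the range for the 1st.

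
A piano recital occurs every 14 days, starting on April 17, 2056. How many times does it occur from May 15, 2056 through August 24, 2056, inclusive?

Occurrences land 14·i days after April 17, 2056 for i = 0, 1, 2, …
May 15, 2056 is 28 days after the start; 28 ÷ 14 = 2 remainder 0. First occurrence in the window: #3 on May 15, 2056 (2×14 = 28 days in).
August 24, 2056 is 129 days after the start; 129 ÷ 14 = 9 remainder 3. Last occurrence in the window: #10 on August 21, 2056.
Occurrences #3 through #10: 8 in total.

8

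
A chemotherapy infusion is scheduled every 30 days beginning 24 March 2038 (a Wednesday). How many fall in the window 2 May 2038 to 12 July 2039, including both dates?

Occurrences land 30·i days after 24 March 2038 for i = 0, 1, 2, …
2 May 2038 is 39 days after the start; 39 ÷ 30 = 1 remainder 9; since the remainder is 9, round up to i = 2. First occurrence in the window: #3 on 23 May 2038 (2×30 = 60 days in).
12 July 2039 is 475 days after the start; 475 ÷ 30 = 15 remainder 25. Last occurrence in the window: #16 on 17 June 2039.
Occurrences #3 through #16: 14 in total.

14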